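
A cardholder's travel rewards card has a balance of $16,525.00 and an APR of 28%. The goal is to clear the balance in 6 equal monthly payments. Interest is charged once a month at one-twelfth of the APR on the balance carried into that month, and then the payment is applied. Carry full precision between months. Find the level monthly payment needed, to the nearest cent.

Monthly rate r = 28%/12 = 2.33333% = 0.0233333.
Level-payment amortization: P = B₀·r / (1 − (1+r)^(−n)) = 16525.00·0.0233333 / (1 − 1.02333^(−6)).
Denominator 1 − (1+r)^(−6) = 0.129242396.
P = 385.583 / 0.129242396 ≈ 2983.41.

$2,983.41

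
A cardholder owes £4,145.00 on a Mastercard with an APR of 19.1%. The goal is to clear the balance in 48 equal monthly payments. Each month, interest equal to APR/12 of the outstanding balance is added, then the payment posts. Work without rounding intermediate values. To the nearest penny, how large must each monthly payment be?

£124.15

Monthly rate r = 19.1%/12 = 1.59167% = 0.0159167.
Level-payment amortization: P = B₀·r / (1 − (1+r)^(−n)) = 4145.00·0.0159167 / (1 − 1.01592^(−48)).
Denominator 1 − (1+r)^(−48) = 0.531389614.
P = 65.9746 / 0.531389614 ≈ 124.15.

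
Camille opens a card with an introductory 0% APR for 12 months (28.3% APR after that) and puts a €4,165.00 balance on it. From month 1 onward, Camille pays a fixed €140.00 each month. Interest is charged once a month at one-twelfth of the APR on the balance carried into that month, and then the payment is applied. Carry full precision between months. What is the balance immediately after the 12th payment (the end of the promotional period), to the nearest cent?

€2,485.00

Promo months 1–12 at r₀ = 0%/12 = 0; months 13+ at r₁ = 28.3%/12 = 0.0235833.
After month 12 (no interest yet): B = €4,165.00 − 12·€140.00 = €2,485.00.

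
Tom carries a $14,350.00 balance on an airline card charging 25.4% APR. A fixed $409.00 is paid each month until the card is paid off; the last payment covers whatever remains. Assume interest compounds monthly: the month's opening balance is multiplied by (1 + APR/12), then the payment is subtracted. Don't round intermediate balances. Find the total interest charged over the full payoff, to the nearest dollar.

$12,154

Monthly rate r = 25.4%/12 = 2.11667% = 0.0211667.
Payoff takes n = ⌈−ln(1 − rB₀/P)/ln(1+r)⌉ = ⌈64.801⌉ = 65 payments; the last is $328.12.
Total paid = 64·$409.00 + $328.12 = $26,504.12.
Total interest = total paid − principal = $26,504.12 − $14,350.00 = $12,154.12.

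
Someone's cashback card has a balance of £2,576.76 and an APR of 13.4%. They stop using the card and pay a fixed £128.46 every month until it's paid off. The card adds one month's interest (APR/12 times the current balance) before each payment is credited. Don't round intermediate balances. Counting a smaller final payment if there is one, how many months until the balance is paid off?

23 months

Monthly rate r = 13.4%/12 = 1.11667% = 0.0111667.
Recurrence: B ← B·(1+r) − £128.46.
Month 1: interest £28.77; balance after payment £2,477.07.
Month 2: interest £27.66; balance after payment £2,376.27.
Closed form: n = −ln(1 − rB₀/P)/ln(1+r) = −ln(0.77601)/ln(1.01117) ≈ 22.836, so the balance reaches zero during payment 23.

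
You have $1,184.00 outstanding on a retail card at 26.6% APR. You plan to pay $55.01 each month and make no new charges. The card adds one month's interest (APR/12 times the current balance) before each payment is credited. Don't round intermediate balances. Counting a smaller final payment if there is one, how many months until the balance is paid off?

Monthly rate r = 26.6%/12 = 2.21667% = 0.0221667.
Recurrence: B ← B·(1+r) − $55.01.
Month 1: interest $26.25; balance after payment $1,155.24.
Month 2: interest $25.61; balance after payment $1,125.83.
Closed form: n = −ln(1 − rB₀/P)/ln(1+r) = −ln(0.5229)/ln(1.02217) ≈ 29.573, so the balance reaches zero during payment 30.

30 months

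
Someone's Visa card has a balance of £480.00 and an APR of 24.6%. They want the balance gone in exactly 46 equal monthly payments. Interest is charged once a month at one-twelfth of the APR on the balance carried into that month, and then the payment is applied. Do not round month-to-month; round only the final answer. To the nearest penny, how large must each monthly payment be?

Monthly rate r = 24.6%/12 = 2.05% = 0.0205.
Level-payment amortization: P = B₀·r / (1 − (1+r)^(−n)) = 480.00·0.0205 / (1 − 1.0205^(−46)).
Denominator 1 − (1+r)^(−46) = 0.606810797.
P = 9.84 / 0.606810797 ≈ 16.22.

£16.22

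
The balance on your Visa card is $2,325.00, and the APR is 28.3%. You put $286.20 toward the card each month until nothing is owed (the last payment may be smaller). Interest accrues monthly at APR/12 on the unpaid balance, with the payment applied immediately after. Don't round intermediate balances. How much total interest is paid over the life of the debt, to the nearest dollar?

Monthly rate r = 28.3%/12 = 2.35833% = 0.0235833.
Payoff takes n = ⌈−ln(1 − rB₀/P)/ln(1+r)⌉ = ⌈9.124⌉ = 10 payments; the last is $35.87.
Total paid = 9·$286.20 + $35.87 = $2,611.67.
Total interest = total paid − principal = $2,611.67 − $2,325.00 = $286.67.

$287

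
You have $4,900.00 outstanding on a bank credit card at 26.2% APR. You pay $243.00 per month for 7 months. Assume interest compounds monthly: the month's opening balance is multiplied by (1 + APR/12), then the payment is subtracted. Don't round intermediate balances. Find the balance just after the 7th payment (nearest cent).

$3,883.20

Monthly rate r = 26.2%/12 = 2.18333% = 0.0218333.
Each month: B ← B·(1+r) − $243.00.
Month 1: interest $106.98; balance after payment $4,763.98.
Month 2: interest $104.01; balance after payment $4,625.00.
Month 3: interest $100.98; balance after payment $4,482.98.
Month 4: interest $97.88; balance after payment $4,337.85.
Month 5: interest $94.71; balance after payment $4,189.56.
Month 6: interest $91.47; balance after payment $4,038.04.
Month 7: interest $88.16; balance after payment $3,883.20.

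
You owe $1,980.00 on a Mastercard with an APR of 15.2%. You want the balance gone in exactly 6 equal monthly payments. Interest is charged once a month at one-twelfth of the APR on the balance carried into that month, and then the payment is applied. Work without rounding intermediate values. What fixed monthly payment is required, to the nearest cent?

Monthly rate r = 15.2%/12 = 1.26667% = 0.0126667.
Level-payment amortization: P = B₀·r / (1 − (1+r)^(−n)) = 1980.00·0.0126667 / (1 − 1.01267^(−6)).
Denominator 1 − (1+r)^(−6) = 0.072741312.
P = 25.08 / 0.072741312 ≈ 344.78.

$344.78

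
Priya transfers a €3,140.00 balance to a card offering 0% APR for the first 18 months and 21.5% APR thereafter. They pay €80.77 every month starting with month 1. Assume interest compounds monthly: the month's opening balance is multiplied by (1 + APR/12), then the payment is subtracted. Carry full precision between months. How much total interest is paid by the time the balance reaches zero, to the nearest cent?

Promo months 1–18 at r₀ = 0%/12 = 0; months 19+ at r₁ = 21.5%/12 = 0.0179167.
After month 18 (no interest yet): B = €3,140.00 − 18·€80.77 = €1,686.14.
Then at r₁ with €80.77/mo: n₂ = −ln(1 − r₁·B/P)/ln(1+r₁) ≈ 26.38 → 27 more payments.
Total paid = 44·€80.77 + €30.80 = €3,584.68; interest = €3,584.68 − €3,140.00 = €444.68.

€444.68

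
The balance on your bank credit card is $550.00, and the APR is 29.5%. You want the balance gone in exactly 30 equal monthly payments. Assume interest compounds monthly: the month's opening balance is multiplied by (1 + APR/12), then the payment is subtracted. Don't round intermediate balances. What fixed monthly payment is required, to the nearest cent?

Monthly rate r = 29.5%/12 = 2.45833% = 0.0245833.
Level-payment amortization: P = B₀·r / (1 − (1+r)^(−n)) = 550.00·0.0245833 / (1 − 1.02458^(−30)).
Denominator 1 − (1+r)^(−30) = 0.517406588.
P = 13.5208 / 0.517406588 ≈ 26.13.

$26.13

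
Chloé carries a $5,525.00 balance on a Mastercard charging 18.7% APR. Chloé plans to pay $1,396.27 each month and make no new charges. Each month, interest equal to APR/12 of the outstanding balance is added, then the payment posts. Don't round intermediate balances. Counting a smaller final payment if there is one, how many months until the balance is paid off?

Monthly rate r = 18.7%/12 = 1.55833% = 0.0155833.
Recurrence: B ← B·(1+r) − $1,396.27.
Month 1: interest $86.10; balance after payment $4,214.83.
Month 2: interest $65.68; balance after payment $2,884.24.
Month 3: interest $44.95; balance after payment $1,532.92.
Month 4: interest $23.89; balance after payment $160.53.
Month 5: interest $2.50; balance after payment $0.00.

5 payments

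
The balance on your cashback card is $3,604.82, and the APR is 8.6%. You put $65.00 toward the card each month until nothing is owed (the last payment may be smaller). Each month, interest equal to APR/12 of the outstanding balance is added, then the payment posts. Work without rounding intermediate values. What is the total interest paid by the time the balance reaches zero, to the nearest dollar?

$1,006

Monthly rate r = 8.6%/12 = 0.716667% = 0.00716667.
Payoff takes n = ⌈−ln(1 − rB₀/P)/ln(1+r)⌉ = ⌈70.940⌉ = 71 payments; the last is $61.13.
Total paid = 70·$65.00 + $61.13 = $4,611.13.
Total interest = total paid − principal = $4,611.13 − $3,604.82 = $1,006.31.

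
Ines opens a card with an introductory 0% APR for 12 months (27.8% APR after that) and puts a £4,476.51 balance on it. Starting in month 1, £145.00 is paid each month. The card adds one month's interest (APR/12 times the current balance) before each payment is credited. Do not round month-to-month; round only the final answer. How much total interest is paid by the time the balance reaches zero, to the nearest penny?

£903.16

Promo months 1–12 at r₀ = 0%/12 = 0; months 13+ at r₁ = 27.8%/12 = 0.0231667.
After month 12 (no interest yet): B = £4,476.51 − 12·£145.00 = £2,736.51.
Then at r₁ with £145.00/mo: n₂ = −ln(1 − r₁·B/P)/ln(1+r₁) ≈ 25.10 → 26 more payments.
Total paid = 37·£145.00 + £14.67 = £5,379.67; interest = £5,379.67 − £4,476.51 = £903.16.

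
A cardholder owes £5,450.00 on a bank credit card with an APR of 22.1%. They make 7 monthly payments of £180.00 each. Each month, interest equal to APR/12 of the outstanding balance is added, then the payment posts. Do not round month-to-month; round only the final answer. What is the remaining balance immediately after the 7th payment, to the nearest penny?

Monthly rate r = 22.1%/12 = 1.84167% = 0.0184167.
Each month: B ← B·(1+r) − £180.00.
Month 1: interest £100.37; balance after payment £5,370.37.
Month 2: interest £98.90; balance after payment £5,289.28.
Month 3: interest £97.41; balance after payment £5,206.69.
Month 4: interest £95.89; balance after payment £5,122.58.
Month 5: interest £94.34; balance after payment £5,036.92.
Month 6: interest £92.76; balance after payment £4,949.68.
Month 7: interest £91.16; balance after payment £4,860.84.

£4,860.84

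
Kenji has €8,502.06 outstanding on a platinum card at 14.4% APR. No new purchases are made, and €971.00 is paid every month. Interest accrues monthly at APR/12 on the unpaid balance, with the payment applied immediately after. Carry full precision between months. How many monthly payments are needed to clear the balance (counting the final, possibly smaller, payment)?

10 payments

Monthly rate r = 14.4%/12 = 1.2% = 0.012.
Recurrence: B ← B·(1+r) − €971.00.
Month 1: interest €102.02; balance after payment €7,633.08.
Month 2: interest €91.60; balance after payment €6,753.68.
Closed form: n = −ln(1 − rB₀/P)/ln(1+r) = −ln(0.89493)/ln(1.012) ≈ 9.306, so the balance reaches zero during payment 10.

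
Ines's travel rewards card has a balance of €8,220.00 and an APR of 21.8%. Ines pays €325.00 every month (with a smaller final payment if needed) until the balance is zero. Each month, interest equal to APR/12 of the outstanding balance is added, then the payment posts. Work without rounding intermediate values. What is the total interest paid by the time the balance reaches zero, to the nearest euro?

€2,886

Monthly rate r = 21.8%/12 = 1.81667% = 0.0181667.
Payoff takes n = ⌈−ln(1 − rB₀/P)/ln(1+r)⌉ = ⌈34.172⌉ = 35 payments; the last is €56.28.
Total paid = 34·€325.00 + €56.28 = €11,106.28.
Total interest = total paid − principal = €11,106.28 − €8,220.00 = €2,886.28.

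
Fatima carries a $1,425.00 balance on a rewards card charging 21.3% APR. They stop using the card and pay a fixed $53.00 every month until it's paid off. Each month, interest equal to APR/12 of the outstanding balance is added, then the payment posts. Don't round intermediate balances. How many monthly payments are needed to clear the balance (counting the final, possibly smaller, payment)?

Monthly rate r = 21.3%/12 = 1.775% = 0.01775.
Recurrence: B ← B·(1+r) − $53.00.
Month 1: interest $25.29; balance after payment $1,397.29.
Month 2: interest $24.80; balance after payment $1,369.10.
Closed form: n = −ln(1 − rB₀/P)/ln(1+r) = −ln(0.52276)/ln(1.01775) ≈ 36.866, so the balance reaches zero during payment 37.

37 payments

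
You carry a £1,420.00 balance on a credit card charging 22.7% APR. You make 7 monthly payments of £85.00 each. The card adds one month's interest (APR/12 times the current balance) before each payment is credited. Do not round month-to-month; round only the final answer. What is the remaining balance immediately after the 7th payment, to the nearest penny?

Monthly rate r = 22.7%/12 = 1.89167% = 0.0189167.
Each month: B ← B·(1+r) − £85.00.
Month 1: interest £26.86; balance after payment £1,361.86.
Month 2: interest £25.76; balance after payment £1,302.62.
Month 3: interest £24.64; balance after payment £1,242.26.
Month 4: interest £23.50; balance after payment £1,180.76.
Month 5: interest £22.34; balance after payment £1,118.10.
Month 6: interest £21.15; balance after payment £1,054.25.
Month 7: interest £19.94; balance after payment £989.19.

£989.19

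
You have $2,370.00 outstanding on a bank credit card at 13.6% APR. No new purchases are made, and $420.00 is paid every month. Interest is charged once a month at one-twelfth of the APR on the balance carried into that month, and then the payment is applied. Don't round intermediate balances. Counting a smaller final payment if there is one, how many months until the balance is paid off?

Monthly rate r = 13.6%/12 = 1.13333% = 0.0113333.
Recurrence: B ← B·(1+r) − $420.00.
Month 1: interest $26.86; balance after payment $1,976.86.
Month 2: interest $22.40; balance after payment $1,579.26.
Month 3: interest $17.90; balance after payment $1,177.16.
Month 4: interest $13.34; balance after payment $770.50.
Month 5: interest $8.73; balance after payment $359.24.
Month 6: interest $4.07; balance after payment $0.00.

6 payments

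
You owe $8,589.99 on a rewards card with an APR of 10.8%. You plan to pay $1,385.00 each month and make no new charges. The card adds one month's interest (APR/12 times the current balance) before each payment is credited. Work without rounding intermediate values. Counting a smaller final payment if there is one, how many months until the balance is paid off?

7 payments

Monthly rate r = 10.8%/12 = 0.9% = 0.009.
Recurrence: B ← B·(1+r) − $1,385.00.
Month 1: interest $77.31; balance after payment $7,282.30.
Month 2: interest $65.54; balance after payment $5,962.84.
Closed form: n = −ln(1 − rB₀/P)/ln(1+r) = −ln(0.94418)/ln(1.009) ≈ 6.411, so the balance reaches zero during payment 7.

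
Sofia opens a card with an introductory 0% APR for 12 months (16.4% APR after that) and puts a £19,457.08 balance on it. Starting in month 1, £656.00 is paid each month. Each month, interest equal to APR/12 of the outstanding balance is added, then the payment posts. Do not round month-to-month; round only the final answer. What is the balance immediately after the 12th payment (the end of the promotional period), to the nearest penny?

Promo months 1–12 at r₀ = 0%/12 = 0; months 13+ at r₁ = 16.4%/12 = 0.0136667.
After month 12 (no interest yet): B = £19,457.08 − 12·£656.00 = £11,585.08.

£11,585.08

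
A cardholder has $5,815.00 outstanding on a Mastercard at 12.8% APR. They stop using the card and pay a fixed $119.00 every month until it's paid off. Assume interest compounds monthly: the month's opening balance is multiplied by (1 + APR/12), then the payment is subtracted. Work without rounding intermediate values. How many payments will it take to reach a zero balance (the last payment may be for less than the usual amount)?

70 payments

Monthly rate r = 12.8%/12 = 1.06667% = 0.0106667.
Recurrence: B ← B·(1+r) − $119.00.
Month 1: interest $62.03; balance after payment $5,758.03.
Month 2: interest $61.42; balance after payment $5,700.45.
Closed form: n = −ln(1 − rB₀/P)/ln(1+r) = −ln(0.47877)/ln(1.01067) ≈ 69.418, so the balance reaches zero during payment 70.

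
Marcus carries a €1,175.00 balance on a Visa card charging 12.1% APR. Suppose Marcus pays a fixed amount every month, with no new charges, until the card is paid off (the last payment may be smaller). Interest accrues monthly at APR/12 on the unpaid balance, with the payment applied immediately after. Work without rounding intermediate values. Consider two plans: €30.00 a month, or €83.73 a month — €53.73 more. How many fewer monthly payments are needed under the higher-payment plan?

35 fewer payments

Monthly rate r = 12.1%/12 = 1.00833% = 0.0100833.
At €30.00/mo: n = ⌈−ln(1 − rB₀/P)/ln(1+r)⌉ = 51 payments (last €2.31); total interest = total paid − €1,175.00 = €327.31.
At €83.73/mo: 16 payments (last €17.41); total interest €98.36.
Payments saved = 51 − 16 = 35.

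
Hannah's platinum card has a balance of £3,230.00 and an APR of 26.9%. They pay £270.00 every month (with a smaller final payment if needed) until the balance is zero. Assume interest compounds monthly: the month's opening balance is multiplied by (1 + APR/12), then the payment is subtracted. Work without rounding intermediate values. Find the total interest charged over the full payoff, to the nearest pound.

£573

Monthly rate r = 26.9%/12 = 2.24167% = 0.0224167.
Payoff takes n = ⌈−ln(1 − rB₀/P)/ln(1+r)⌉ = ⌈14.083⌉ = 15 payments; the last is £22.63.
Total paid = 14·£270.00 + £22.63 = £3,802.63.
Total interest = total paid − principal = £3,802.63 − £3,230.00 = £572.63.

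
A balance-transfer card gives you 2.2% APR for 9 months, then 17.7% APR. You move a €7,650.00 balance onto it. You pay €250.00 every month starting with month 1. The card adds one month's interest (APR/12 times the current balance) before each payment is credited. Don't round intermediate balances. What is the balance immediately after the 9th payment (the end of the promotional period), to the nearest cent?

€5,510.58

Promo months 1–9 at r₀ = 2.2%/12 = 0.00183333; months 10+ at r₁ = 17.7%/12 = 0.01475.
After month 9: iterate B ← B·(1+r₀) − €250.00 for 9 months → €5,510.58.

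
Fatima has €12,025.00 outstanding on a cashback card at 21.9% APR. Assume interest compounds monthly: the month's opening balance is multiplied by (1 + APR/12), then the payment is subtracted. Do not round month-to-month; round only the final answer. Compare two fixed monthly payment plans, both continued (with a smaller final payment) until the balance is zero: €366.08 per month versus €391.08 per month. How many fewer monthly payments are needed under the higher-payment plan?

5 fewer payments

Monthly rate r = 21.9%/12 = 1.825% = 0.01825.
At €366.08/mo: n = ⌈−ln(1 − rB₀/P)/ln(1+r)⌉ = 51 payments (last €217.56); total interest = total paid − €12,025.00 = €6,496.56.
At €391.08/mo: 46 payments (last €211.96); total interest €5,785.56.
Payments saved = 51 − 46 = 5.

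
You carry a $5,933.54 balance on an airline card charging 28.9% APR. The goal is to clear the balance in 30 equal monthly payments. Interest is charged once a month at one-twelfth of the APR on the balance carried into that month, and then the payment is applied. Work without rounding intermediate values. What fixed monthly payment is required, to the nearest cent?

$280.04

Monthly rate r = 28.9%/12 = 2.40833% = 0.0240833.
Level-payment amortization: P = B₀·r / (1 − (1+r)^(−n)) = 5933.54·0.0240833 / (1 − 1.02408^(−30)).
Denominator 1 − (1+r)^(−30) = 0.510287652.
P = 142.899 / 0.510287652 ≈ 280.04.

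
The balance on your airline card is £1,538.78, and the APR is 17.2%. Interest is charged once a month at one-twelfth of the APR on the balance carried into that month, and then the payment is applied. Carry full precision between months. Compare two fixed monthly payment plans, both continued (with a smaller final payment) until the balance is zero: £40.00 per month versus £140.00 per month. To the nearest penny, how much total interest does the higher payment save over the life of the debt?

Monthly rate r = 17.2%/12 = 1.43333% = 0.0143333.
At £40.00/mo: n = ⌈−ln(1 − rB₀/P)/ln(1+r)⌉ = 57 payments (last £13.12); total interest = total paid − £1,538.78 = £714.34.
At £140.00/mo: 13 payments (last £6.46); total interest £147.68.
Interest saved = £714.34 − £147.68 = £566.66.

£566.66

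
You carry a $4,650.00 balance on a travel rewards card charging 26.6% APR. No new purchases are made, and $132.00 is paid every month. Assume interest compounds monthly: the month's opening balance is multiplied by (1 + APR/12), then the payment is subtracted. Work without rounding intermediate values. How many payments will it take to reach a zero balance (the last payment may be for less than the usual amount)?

70 payments

Monthly rate r = 26.6%/12 = 2.21667% = 0.0221667.
Recurrence: B ← B·(1+r) − $132.00.
Month 1: interest $103.08; balance after payment $4,621.07.
Month 2: interest $102.43; balance after payment $4,591.51.
Closed form: n = −ln(1 − rB₀/P)/ln(1+r) = −ln(0.21913)/ln(1.02217) ≈ 69.242, so the balance reaches zero during payment 70.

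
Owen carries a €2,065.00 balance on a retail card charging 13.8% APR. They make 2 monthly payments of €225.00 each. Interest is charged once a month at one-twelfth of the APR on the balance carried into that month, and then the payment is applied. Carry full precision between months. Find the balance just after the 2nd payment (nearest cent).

Monthly rate r = 13.8%/12 = 1.15% = 0.0115.
Each month: B ← B·(1+r) − €225.00.
Month 1: interest €23.75; balance after payment €1,863.75.
Month 2: interest €21.43; balance after payment €1,660.18.

€1,660.18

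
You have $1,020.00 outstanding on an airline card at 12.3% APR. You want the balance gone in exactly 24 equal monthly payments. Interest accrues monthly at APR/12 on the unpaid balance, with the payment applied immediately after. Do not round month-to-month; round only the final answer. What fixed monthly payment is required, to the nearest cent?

Monthly rate r = 12.3%/12 = 1.025% = 0.01025.
Level-payment amortization: P = B₀·r / (1 − (1+r)^(−n)) = 1020.00·0.01025 / (1 − 1.01025^(−24)).
Denominator 1 − (1+r)^(−24) = 0.217098038.
P = 10.455 / 0.217098038 ≈ 48.16.

$48.16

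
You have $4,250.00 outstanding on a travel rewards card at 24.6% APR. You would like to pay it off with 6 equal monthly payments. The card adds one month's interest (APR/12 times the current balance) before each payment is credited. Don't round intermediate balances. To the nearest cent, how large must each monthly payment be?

Monthly rate r = 24.6%/12 = 2.05% = 0.0205.
Level-payment amortization: P = B₀·r / (1 − (1+r)^(−n)) = 4250.00·0.0205 / (1 − 1.0205^(−6)).
Denominator 1 − (1+r)^(−6) = 0.114635823.
P = 87.125 / 0.114635823 ≈ 760.02.

$760.02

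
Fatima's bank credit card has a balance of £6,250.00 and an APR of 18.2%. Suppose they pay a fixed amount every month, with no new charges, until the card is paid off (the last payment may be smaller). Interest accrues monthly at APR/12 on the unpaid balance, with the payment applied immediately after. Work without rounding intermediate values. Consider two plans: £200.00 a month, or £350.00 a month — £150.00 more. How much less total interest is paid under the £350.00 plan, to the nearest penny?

£1,191.19

Monthly rate r = 18.2%/12 = 1.51667% = 0.0151667.
At £200.00/mo: n = ⌈−ln(1 − rB₀/P)/ln(1+r)⌉ = 43 payments (last £135.28); total interest = total paid − £6,250.00 = £2,285.28.
At £350.00/mo: 21 payments (last £344.09); total interest £1,094.09.
Interest saved = £2,285.28 − £1,094.09 = £1,191.19.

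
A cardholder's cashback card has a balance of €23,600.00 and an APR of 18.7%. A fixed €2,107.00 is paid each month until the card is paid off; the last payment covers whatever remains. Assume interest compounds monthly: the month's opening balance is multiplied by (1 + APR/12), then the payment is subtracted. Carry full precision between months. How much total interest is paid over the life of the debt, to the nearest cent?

Monthly rate r = 18.7%/12 = 1.55833% = 0.0155833.
Payoff takes n = ⌈−ln(1 − rB₀/P)/ln(1+r)⌉ = ⌈12.405⌉ = 13 payments; the last is €857.29.
Total paid = 12·€2,107.00 + €857.29 = €26,141.29.
Total interest = total paid − principal = €26,141.29 − €23,600.00 = €2,541.29.

€2,541.29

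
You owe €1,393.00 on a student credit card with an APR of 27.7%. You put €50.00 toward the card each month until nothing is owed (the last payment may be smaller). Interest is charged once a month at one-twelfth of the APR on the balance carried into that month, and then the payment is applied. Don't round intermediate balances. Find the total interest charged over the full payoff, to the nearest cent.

€864.44

Monthly rate r = 27.7%/12 = 2.30833% = 0.0230833.
Payoff takes n = ⌈−ln(1 − rB₀/P)/ln(1+r)⌉ = ⌈45.147⌉ = 46 payments; the last is €7.44.
Total paid = 45·€50.00 + €7.44 = €2,257.44.
Total interest = total paid − principal = €2,257.44 − €1,393.00 = €864.44.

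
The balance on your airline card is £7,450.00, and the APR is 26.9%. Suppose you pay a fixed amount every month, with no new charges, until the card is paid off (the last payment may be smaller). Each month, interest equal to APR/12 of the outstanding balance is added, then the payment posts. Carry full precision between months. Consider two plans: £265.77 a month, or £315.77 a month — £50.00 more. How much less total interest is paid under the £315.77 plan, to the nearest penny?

£1,147.10

Monthly rate r = 26.9%/12 = 2.24167% = 0.0224167.
At £265.77/mo: n = ⌈−ln(1 − rB₀/P)/ln(1+r)⌉ = 45 payments (last £173.77); total interest = total paid − £7,450.00 = £4,417.65.
At £315.77/mo: 34 payments (last £300.14); total interest £3,270.55.
Interest saved = £4,417.65 − £3,270.55 = £1,147.10.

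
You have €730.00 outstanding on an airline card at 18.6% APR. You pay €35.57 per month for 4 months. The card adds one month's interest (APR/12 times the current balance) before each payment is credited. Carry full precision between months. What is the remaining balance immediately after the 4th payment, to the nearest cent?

€630.70

Monthly rate r = 18.6%/12 = 1.55% = 0.0155.
Each month: B ← B·(1+r) − €35.57.
Month 1: interest €11.32; balance after payment €705.75.
Month 2: interest €10.94; balance after payment €681.11.
Month 3: interest €10.56; balance after payment €656.10.
Month 4: interest €10.17; balance after payment €630.70.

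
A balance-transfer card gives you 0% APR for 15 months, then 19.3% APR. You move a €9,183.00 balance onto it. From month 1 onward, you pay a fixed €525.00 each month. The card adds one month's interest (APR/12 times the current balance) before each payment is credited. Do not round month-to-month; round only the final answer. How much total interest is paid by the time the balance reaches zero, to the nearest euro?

€39

Promo months 1–15 at r₀ = 0%/12 = 0; months 16+ at r₁ = 19.3%/12 = 0.0160833.
After month 15 (no interest yet): B = €9,183.00 − 15·€525.00 = €1,308.00.
Then at r₁ with €525.00/mo: n₂ = −ln(1 − r₁·B/P)/ln(1+r₁) ≈ 2.56 → 3 more payments.
Total paid = 17·€525.00 + €296.66 = €9,221.66; interest = €9,221.66 − €9,183.00 = €38.66.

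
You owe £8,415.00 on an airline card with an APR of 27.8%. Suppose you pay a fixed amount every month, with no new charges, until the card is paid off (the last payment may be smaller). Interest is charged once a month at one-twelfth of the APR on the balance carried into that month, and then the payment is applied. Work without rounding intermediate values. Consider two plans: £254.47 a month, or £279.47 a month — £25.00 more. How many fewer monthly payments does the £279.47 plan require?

11 fewer payments

Monthly rate r = 27.8%/12 = 2.31667% = 0.0231667.
At £254.47/mo: n = ⌈−ln(1 − rB₀/P)/ln(1+r)⌉ = 64 payments (last £111.58); total interest = total paid − £8,415.00 = £7,728.19.
At £279.47/mo: 53 payments (last £60.98); total interest £6,178.42.
Payments saved = 64 − 53 = 11.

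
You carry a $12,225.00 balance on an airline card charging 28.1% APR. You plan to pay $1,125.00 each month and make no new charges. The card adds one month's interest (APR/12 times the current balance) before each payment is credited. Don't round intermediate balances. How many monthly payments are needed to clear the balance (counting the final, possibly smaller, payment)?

13 months

Monthly rate r = 28.1%/12 = 2.34167% = 0.0234167.
Recurrence: B ← B·(1+r) − $1,125.00.
Month 1: interest $286.27; balance after payment $11,386.27.
Month 2: interest $266.63; balance after payment $10,527.90.
Closed form: n = −ln(1 − rB₀/P)/ln(1+r) = −ln(0.74554)/ln(1.02342) ≈ 12.686, so the balance reaches zero during payment 13.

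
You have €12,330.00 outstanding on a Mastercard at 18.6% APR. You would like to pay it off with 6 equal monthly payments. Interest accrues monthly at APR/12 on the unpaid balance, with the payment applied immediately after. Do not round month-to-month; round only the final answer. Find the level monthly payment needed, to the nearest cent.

Monthly rate r = 18.6%/12 = 1.55% = 0.0155.
Level-payment amortization: P = B₀·r / (1 − (1+r)^(−n)) = 12330.00·0.0155 / (1 − 1.0155^(−6)).
Denominator 1 − (1+r)^(−6) = 0.0881562335.
P = 191.115 / 0.0881562335 ≈ 2167.91.

€2,167.91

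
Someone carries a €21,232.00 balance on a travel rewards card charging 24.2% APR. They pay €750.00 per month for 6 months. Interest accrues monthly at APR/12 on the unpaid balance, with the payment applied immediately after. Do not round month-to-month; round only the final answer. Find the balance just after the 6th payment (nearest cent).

€19,201.06

Monthly rate r = 24.2%/12 = 2.01667% = 0.0201667.
Each month: B ← B·(1+r) − €750.00.
Month 1: interest €428.18; balance after payment €20,910.18.
Month 2: interest €421.69; balance after payment €20,581.87.
Month 3: interest €415.07; balance after payment €20,246.93.
Month 4: interest €408.31; balance after payment €19,905.25.
Month 5: interest €401.42; balance after payment €19,556.67.
Month 6: interest €394.39; balance after payment €19,201.06.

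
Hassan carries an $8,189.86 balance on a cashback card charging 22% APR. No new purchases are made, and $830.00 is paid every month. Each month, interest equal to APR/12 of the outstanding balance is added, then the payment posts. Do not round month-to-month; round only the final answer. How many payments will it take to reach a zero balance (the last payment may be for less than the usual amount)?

11 payments

Monthly rate r = 22%/12 = 1.83333% = 0.0183333.
Recurrence: B ← B·(1+r) − $830.00.
Month 1: interest $150.15; balance after payment $7,510.01.
Month 2: interest $137.68; balance after payment $6,817.69.
Closed form: n = −ln(1 − rB₀/P)/ln(1+r) = −ln(0.8191)/ln(1.01833) ≈ 10.984, so the balance reaches zero during payment 11.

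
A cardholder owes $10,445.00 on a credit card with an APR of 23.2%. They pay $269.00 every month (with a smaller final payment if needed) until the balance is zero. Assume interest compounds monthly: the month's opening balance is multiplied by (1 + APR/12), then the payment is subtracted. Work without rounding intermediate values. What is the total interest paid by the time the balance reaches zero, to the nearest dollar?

$9,069

Monthly rate r = 23.2%/12 = 1.93333% = 0.0193333.
Payoff takes n = ⌈−ln(1 − rB₀/P)/ln(1+r)⌉ = ⌈72.541⌉ = 73 payments; the last is $146.16.
Total paid = 72·$269.00 + $146.16 = $19,514.16.
Total interest = total paid − principal = $19,514.16 − $10,445.00 = $9,069.16.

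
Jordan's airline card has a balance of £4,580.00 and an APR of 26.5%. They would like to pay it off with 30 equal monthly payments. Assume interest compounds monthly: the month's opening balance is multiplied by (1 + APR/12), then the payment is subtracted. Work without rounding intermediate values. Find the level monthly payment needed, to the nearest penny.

£210.40

Monthly rate r = 26.5%/12 = 2.20833% = 0.0220833.
Level-payment amortization: P = B₀·r / (1 − (1+r)^(−n)) = 4580.00·0.0220833 / (1 − 1.02208^(−30)).
Denominator 1 − (1+r)^(−30) = 0.480708989.
P = 101.142 / 0.480708989 ≈ 210.40.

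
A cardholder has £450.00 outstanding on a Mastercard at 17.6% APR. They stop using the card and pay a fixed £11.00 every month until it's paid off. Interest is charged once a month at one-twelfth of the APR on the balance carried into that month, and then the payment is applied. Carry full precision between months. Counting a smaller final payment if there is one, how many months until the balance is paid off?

63 months

Monthly rate r = 17.6%/12 = 1.46667% = 0.0146667.
Recurrence: B ← B·(1+r) − £11.00.
Month 1: interest £6.60; balance after payment £445.60.
Month 2: interest £6.54; balance after payment £441.14.
Closed form: n = −ln(1 − rB₀/P)/ln(1+r) = −ln(0.4)/ln(1.01467) ≈ 62.931, so the balance reaches zero during payment 63.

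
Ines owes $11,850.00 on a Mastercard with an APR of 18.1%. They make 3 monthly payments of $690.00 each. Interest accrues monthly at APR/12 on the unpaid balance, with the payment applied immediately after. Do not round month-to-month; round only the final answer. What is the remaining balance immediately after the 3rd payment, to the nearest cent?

$10,292.96

Monthly rate r = 18.1%/12 = 1.50833% = 0.0150833.
Each month: B ← B·(1+r) − $690.00.
Month 1: interest $178.74; balance after payment $11,338.74.
Month 2: interest $171.03; balance after payment $10,819.76.
Month 3: interest $163.20; balance after payment $10,292.96.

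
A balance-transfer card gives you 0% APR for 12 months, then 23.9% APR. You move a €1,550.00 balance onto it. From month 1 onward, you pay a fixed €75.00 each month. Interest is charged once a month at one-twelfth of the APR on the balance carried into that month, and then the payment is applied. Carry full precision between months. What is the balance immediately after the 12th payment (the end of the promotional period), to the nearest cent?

€650.00

Promo months 1–12 at r₀ = 0%/12 = 0; months 13+ at r₁ = 23.9%/12 = 0.0199167.
After month 12 (no interest yet): B = €1,550.00 − 12·€75.00 = €650.00.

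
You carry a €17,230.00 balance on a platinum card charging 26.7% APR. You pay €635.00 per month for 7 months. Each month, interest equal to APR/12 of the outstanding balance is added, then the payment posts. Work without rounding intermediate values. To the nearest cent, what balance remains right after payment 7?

€15,346.54

Monthly rate r = 26.7%/12 = 2.225% = 0.02225.
Each month: B ← B·(1+r) − €635.00.
Month 1: interest €383.37; balance after payment €16,978.37.
Month 2: interest €377.77; balance after payment €16,721.14.
Month 3: interest €372.05; balance after payment €16,458.18.
Month 4: interest €366.19; balance after payment €16,189.38.
Month 5: interest €360.21; balance after payment €15,914.59.
Month 6: interest €354.10; balance after payment €15,633.69.
Month 7: interest €347.85; balance after payment €15,346.54.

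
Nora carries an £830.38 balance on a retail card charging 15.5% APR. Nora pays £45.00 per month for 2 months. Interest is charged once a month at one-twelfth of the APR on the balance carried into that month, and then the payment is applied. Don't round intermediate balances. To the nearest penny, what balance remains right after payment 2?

£761.39

Monthly rate r = 15.5%/12 = 1.29167% = 0.0129167.
Each month: B ← B·(1+r) − £45.00.
Month 1: interest £10.73; balance after payment £796.11.
Month 2: interest £10.28; balance after payment £761.39.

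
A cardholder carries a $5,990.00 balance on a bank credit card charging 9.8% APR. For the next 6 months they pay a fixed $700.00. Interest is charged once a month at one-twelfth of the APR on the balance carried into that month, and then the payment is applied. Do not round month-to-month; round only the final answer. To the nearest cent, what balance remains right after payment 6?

$2,002.88

Monthly rate r = 9.8%/12 = 0.816667% = 0.00816667.
Each month: B ← B·(1+r) − $700.00.
Month 1: interest $48.92; balance after payment $5,338.92.
Month 2: interest $43.60; balance after payment $4,682.52.
Month 3: interest $38.24; balance after payment $4,020.76.
Month 4: interest $32.84; balance after payment $3,353.60.
Month 5: interest $27.39; balance after payment $2,680.98.
Month 6: interest $21.89; balance after payment $2,002.88.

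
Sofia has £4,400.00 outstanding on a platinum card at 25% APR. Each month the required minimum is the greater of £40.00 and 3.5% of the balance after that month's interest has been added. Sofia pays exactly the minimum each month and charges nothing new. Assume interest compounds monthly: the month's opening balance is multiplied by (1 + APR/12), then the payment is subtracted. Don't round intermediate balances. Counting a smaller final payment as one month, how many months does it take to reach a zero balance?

Monthly rate r = 25%/12 = 2.08333% = 0.0208333.
While 3.5% of the post-interest balance exceeds £40.00, each month B ← (B·(1+r))·(1 − 0.035), i.e. B shrinks by the factor (1+r)·0.965 = 0.9851.
This holds for months 1–92. Entering month 93 the balance is £1,106.14; 3.5% of the post-interest balance is now below £40.00, so the flat £40.00 minimum applies from here.
From month 93 a fixed £40.00 at rate r clears £1,106.14 in 42 more payments. Total: 92 + 42 = 134 months.

134 months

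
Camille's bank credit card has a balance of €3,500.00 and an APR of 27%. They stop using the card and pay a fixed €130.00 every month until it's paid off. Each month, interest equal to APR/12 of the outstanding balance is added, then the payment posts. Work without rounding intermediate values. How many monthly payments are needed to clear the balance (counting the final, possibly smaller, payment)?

Monthly rate r = 27%/12 = 2.25% = 0.0225.
Recurrence: B ← B·(1+r) − €130.00.
Month 1: interest €78.75; balance after payment €3,448.75.
Month 2: interest €77.60; balance after payment €3,396.35.
Closed form: n = −ln(1 − rB₀/P)/ln(1+r) = −ln(0.39423)/ln(1.0225) ≈ 41.833, so the balance reaches zero during payment 42.

42 months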